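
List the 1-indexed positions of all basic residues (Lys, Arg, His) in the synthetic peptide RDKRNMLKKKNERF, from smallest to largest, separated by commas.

1, 3, 4, 8, 9, 10, 13

Matching residues: R1, K3, R4, K8, K9, K10, R13.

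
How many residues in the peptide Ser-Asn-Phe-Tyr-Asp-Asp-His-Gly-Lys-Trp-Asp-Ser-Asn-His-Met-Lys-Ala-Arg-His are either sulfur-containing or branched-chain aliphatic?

Sulfur-containing: C, M. Branched-chain aliphatic: I, L, V.
Sulfur-containing residues here: Met15 (1).
Branched-chain aliphatic residues here: none (0).
The two groups share no amino acid, so total = 1 + 0 = 1.

1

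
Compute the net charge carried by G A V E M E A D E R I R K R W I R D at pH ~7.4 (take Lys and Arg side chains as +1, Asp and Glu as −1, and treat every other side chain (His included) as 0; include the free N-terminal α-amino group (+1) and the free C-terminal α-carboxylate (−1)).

Positive (K, R): R10, R12, K13, R14, R17 → +5.
Negative (D, E): E4, E6, D8, E9, D18 → −5.
The N-terminus (+1) and C-terminus (−1) cancel.
Net charge = (+5) + (−5) = 0.

0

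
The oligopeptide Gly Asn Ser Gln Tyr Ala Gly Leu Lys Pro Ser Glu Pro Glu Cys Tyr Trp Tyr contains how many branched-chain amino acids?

1

V, L, and I make up the branched-chain aliphatic group.
Matching residues: Leu8.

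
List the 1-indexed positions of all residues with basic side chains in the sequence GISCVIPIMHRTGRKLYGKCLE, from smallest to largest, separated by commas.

10, 11, 14, 15, 19

Lysine (K), arginine (R), and histidine (H) have basic, nitrogen-containing side chains.
Matching residues: H10, R11, R14, K15, K19.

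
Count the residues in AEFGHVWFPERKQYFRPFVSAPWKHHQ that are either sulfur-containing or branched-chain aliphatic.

2

Sulfur-containing: C, M. Branched-chain aliphatic: I, L, V.
Sulfur-containing residues here: none (0).
Branched-chain aliphatic residues here: V6, V19 (2).
The two groups share no amino acid, so total = 0 + 2 = 2.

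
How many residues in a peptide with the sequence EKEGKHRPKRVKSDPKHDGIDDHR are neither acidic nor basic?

7

Acidic: D, E. Basic: K, R, H. All other residues are neither.
Matching residues: G4, P8, V11, S13, P15, G19, I20.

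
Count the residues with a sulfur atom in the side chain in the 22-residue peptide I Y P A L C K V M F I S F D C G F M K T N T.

4

Cysteine (C, thiol) and methionine (M, thioether) are the two sulfur-containing amino acids.
Matching residues: C6, M9, C15, M18.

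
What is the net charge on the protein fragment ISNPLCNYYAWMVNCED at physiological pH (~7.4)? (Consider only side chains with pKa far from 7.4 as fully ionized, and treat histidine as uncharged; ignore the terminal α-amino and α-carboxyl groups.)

At pH ~7.4 the Lys and Arg side chains are protonated (+1), the Asp and Glu side chains are deprotonated (−1), and with His taken as neutral all other side chains carry no charge.
Positive (K, R): none → +0.
Negative (D, E): E16, D17 → −2.
Net charge = (+0) + (−2) = −2.

-2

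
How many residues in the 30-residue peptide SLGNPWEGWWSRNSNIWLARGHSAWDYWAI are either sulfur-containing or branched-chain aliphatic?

4

Sulfur-containing: C, M. Branched-chain aliphatic: I, L, V.
Sulfur-containing residues here: none (0).
Branched-chain aliphatic residues here: L2, I16, L18, I30 (4).
The two groups share no amino acid, so total = 0 + 4 = 4.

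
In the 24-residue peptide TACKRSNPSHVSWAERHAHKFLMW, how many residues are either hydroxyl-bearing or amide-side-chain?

Hydroxyl-bearing: S, T, Y. Amide-side-chain: N, Q.
Hydroxyl-bearing residues here: T1, S6, S9, S12 (4).
Amide-side-chain residues here: N7 (1).
The two groups share no amino acid, so total = 4 + 1 = 5.

5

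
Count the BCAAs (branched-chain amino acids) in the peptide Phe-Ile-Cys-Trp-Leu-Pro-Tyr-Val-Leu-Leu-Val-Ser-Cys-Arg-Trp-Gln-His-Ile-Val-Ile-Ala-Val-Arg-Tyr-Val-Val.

V, L, and I make up the branched-chain aliphatic group.
Matching residues: Ile2, Leu5, Val8, Leu9, Leu10, Val11, Ile18, Val19, Ile20, Val22, Val25, Val26.

12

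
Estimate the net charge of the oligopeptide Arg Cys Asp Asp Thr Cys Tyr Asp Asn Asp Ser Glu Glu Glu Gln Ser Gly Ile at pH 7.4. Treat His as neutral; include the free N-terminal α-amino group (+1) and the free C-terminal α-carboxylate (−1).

The side chains ionized at physiological pH are Lys/Arg (+1) and Asp/Glu (−1); with His treated as neutral, nothing else contributes.
Positive (K, R): Arg1 → +1.
Negative (D, E): Asp3, Asp4, Asp8, Asp10, Glu12, Glu13, Glu14 → −7.
The N-terminus (+1) and C-terminus (−1) cancel.
Net charge = (+1) + (−7) = −6.

-6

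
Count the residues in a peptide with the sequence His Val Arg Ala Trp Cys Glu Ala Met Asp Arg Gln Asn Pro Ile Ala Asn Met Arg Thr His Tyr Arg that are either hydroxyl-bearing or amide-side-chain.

5

Hydroxyl-bearing: S, T, Y. Amide-side-chain: N, Q.
Hydroxyl-bearing residues here: Thr20, Tyr22 (2).
Amide-side-chain residues here: Gln12, Asn13, Asn17 (3).
The two groups share no amino acid, so total = 2 + 3 = 5.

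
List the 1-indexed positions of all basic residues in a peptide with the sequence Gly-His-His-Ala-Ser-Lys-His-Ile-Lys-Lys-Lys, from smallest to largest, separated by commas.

2, 3, 6, 7, 9, 10, 11

K, R, and H are the three residues with basic side chains (ε-amine, guanidinium, and imidazole respectively).
Matching residues: His2, His3, Lys6, His7, Lys9, Lys10, Lys11.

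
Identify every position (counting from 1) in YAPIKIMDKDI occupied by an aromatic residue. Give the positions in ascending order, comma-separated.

1

Matching residues: Y1.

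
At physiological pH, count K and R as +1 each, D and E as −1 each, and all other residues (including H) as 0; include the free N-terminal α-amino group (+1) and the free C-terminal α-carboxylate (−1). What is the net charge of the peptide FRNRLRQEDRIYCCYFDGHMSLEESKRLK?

Positive (K, R): R2, R4, R6, R10, K26, R27, K29 → +7.
Negative (D, E): E8, D9, D17, E23, E24 → −5.
The N-terminus (+1) and C-terminus (−1) cancel.
Net charge = (+7) + (−5) = +2.

+2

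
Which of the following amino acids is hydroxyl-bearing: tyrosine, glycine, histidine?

S, T, and Y are the three residues with a side-chain hydroxyl.
Of the listed options, only tyrosine belongs to this group.

tyrosine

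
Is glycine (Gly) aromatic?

F, W, and Y each carry an aromatic ring on the side chain.
Glycine is not in this group.

No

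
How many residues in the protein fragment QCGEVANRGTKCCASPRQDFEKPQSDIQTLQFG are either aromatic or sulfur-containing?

5

Aromatic: F, W, Y. Sulfur-containing: C, M.
Aromatic residues here: F20, F32 (2).
Sulfur-containing residues here: C2, C12, C13 (3).
The two groups share no amino acid, so total = 2 + 3 = 5.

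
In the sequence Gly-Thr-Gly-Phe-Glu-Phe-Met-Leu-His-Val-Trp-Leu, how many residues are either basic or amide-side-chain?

1

Basic: H, K, R. Amide-side-chain: N, Q.
Basic residues here: His9 (1).
Amide-side-chain residues here: none (0).
The two groups share no amino acid, so total = 1 + 0 = 1.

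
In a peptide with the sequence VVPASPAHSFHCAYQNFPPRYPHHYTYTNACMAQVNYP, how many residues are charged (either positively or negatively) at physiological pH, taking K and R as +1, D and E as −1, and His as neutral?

Charged side chains at pH ~7.4: K, R (positive); D, E (negative).
Matching residues: R20.

1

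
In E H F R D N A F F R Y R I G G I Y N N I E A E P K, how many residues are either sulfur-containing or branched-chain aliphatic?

Sulfur-containing: C, M. Branched-chain aliphatic: I, L, V.
Sulfur-containing residues here: none (0).
Branched-chain aliphatic residues here: I13, I16, I20 (3).
The two groups share no amino acid, so total = 0 + 3 = 3.

3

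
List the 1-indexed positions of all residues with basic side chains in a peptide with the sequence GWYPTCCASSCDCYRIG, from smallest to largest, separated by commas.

Lysine (K), arginine (R), and histidine (H) have basic, nitrogen-containing side chains.
Matching residues: R15.

15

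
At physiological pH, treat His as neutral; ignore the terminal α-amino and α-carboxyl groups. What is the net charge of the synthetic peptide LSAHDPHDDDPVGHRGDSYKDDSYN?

-5

The side chains ionized at physiological pH are Lys/Arg (+1) and Asp/Glu (−1); with His treated as neutral, nothing else contributes.
Positive (K, R): R15, K20 → +2.
Negative (D, E): D5, D8, D9, D10, D17, D21, D22 → −7.
Net charge = (+2) + (−7) = −5.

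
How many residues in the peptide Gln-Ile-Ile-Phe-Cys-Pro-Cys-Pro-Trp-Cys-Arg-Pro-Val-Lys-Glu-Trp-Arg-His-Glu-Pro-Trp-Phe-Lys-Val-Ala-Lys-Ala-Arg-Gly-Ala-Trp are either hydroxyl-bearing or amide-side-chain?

Hydroxyl-bearing: S, T, Y. Amide-side-chain: N, Q.
Hydroxyl-bearing residues here: none (0).
Amide-side-chain residues here: Gln1 (1).
The two groups share no amino acid, so total = 0 + 1 = 1.

1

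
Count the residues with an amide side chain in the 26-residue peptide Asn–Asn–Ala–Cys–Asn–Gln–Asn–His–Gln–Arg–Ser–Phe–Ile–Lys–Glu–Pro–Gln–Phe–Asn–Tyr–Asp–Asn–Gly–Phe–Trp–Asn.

The amide-side-chain residues are Asn (N) and Gln (Q).
Matching residues: Asn1, Asn2, Asn5, Gln6, Asn7, Gln9, Gln17, Asn19, Asn22, Asn26.

10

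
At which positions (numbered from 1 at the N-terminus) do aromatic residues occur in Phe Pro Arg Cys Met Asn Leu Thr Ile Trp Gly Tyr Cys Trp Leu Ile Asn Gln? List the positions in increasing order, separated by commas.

F, W, and Y each carry an aromatic ring on the side chain.
Matching residues: Phe1, Trp10, Tyr12, Trp14.

1, 10, 12, 14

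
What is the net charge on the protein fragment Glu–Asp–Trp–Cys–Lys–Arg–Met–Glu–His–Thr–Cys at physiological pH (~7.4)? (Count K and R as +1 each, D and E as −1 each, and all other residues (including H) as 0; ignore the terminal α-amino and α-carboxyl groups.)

Positive (K, R): Lys5, Arg6 → +2.
Negative (D, E): Glu1, Asp2, Glu8 → −3.
Net charge = (+2) + (−3) = −1.

-1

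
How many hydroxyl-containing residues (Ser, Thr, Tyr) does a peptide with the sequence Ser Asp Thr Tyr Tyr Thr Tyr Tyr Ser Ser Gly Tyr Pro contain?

10

Matching residues: Ser1, Thr3, Tyr4, Tyr5, Thr6, Tyr7, Tyr8, Ser9, Ser10, Tyr12.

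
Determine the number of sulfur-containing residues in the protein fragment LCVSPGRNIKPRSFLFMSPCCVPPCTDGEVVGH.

Only Cys (C) and Met (M) have a sulfur atom in the side chain.
Matching residues: C2, M17, C20, C21, C25.

5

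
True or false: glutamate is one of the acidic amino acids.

Aspartate (D) and glutamate (E) have carboxylic-acid side chains and are the acidic amino acids.
Glutamate is in this group.

True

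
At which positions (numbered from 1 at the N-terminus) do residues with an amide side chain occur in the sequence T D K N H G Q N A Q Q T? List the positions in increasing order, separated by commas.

4, 7, 8, 10, 11

Asparagine (N) and glutamine (Q) have uncharged amide side chains.
Matching residues: N4, Q7, N8, Q10, Q11.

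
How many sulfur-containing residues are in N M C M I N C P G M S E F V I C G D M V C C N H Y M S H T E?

10

Only Cys (C) and Met (M) have a sulfur atom in the side chain.
Matching residues: M2, C3, M4, C7, M10, C16, M19, C21, C22, M26.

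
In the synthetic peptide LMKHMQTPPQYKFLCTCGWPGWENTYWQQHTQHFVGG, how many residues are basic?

5

Lysine (K), arginine (R), and histidine (H) have basic, nitrogen-containing side chains.
Matching residues: K3, H4, K12, H30, H33.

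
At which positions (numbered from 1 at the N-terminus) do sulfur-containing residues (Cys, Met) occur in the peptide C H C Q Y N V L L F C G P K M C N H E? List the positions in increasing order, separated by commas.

1, 3, 11, 15, 16

Matching residues: C1, C3, C11, M15, C16.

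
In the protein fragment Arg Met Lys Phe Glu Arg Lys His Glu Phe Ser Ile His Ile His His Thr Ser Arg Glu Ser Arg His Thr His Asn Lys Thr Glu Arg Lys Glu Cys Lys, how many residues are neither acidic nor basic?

13

Acidic: D, E. Basic: K, R, H. All other residues are neither.
Matching residues: Met2, Phe4, Phe10, Ser11, Ile12, Ile14, Thr17, Ser18, Ser21, Thr24, Asn26, Thr28, Cys33.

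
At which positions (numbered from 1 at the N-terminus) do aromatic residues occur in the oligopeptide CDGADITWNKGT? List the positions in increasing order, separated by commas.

8

The aromatic amino acids are Phe (F, benzyl), Trp (W, indole), and Tyr (Y, phenol).
Matching residues: W8.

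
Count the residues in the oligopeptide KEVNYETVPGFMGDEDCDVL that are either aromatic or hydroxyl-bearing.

3

Aromatic: F, W, Y. Hydroxyl-bearing: S, T, Y.
Aromatic residues here: Y5, F11 (2).
Hydroxyl-bearing residues here: Y5, T7 (2).
Y is in both groups, so the 1 Y residue must not be double-counted.
Total = 2 + 2 − 1 = 3.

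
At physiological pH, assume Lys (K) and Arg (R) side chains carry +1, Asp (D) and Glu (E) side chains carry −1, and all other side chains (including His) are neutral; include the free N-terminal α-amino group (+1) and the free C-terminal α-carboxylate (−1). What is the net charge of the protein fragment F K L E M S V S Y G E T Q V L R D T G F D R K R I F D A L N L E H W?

Positive (K, R): K2, R16, R22, K23, R24 → +5.
Negative (D, E): E4, E11, D17, D21, D27, E32 → −6.
The N-terminus (+1) and C-terminus (−1) cancel.
Net charge = (+5) + (−6) = −1.

-1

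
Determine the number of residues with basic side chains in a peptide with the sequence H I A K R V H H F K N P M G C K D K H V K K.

11

The basic amino acids are Lys (K), Arg (R), and His (H).
Matching residues: H1, K4, R5, H7, H8, K10, K16, K18, H19, K21, K22.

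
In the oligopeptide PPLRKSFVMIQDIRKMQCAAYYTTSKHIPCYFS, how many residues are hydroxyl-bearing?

8

S, T, and Y are the three residues with a side-chain hydroxyl.
Matching residues: S6, Y21, Y22, T23, T24, S25, Y31, S33.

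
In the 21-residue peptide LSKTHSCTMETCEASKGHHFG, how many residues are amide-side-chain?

Only N (asparagine) and Q (glutamine) carry a side-chain carboxamide.
None of the 21 residues belong to this group.

0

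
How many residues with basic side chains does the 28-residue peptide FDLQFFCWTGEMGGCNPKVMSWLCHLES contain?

K, R, and H are the three residues with basic side chains (ε-amine, guanidinium, and imidazole respectively).
Matching residues: K18, H25.

2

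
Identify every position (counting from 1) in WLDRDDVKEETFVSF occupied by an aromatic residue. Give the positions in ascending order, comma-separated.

1, 12, 15

The aromatic amino acids are Phe (F, benzyl), Trp (W, indole), and Tyr (Y, phenol).
Matching residues: W1, F12, F15.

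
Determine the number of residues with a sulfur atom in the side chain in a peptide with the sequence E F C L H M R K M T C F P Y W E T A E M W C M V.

Cysteine (C, thiol) and methionine (M, thioether) are the two sulfur-containing amino acids.
Matching residues: C3, M6, M9, C11, M20, C22, M23.

7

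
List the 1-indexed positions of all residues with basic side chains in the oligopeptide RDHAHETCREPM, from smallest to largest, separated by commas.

1, 3, 5, 9

Lysine (K), arginine (R), and histidine (H) have basic, nitrogen-containing side chains.
Matching residues: R1, H3, H5, R9.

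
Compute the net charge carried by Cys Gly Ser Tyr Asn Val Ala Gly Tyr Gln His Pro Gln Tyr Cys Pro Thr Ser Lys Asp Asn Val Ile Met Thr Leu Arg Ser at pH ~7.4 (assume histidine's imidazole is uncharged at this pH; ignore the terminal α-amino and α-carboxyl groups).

At pH ~7.4 the Lys and Arg side chains are protonated (+1), the Asp and Glu side chains are deprotonated (−1), and with His taken as neutral all other side chains carry no charge.
Positive (K, R): Lys19, Arg27 → +2.
Negative (D, E): Asp20 → −1.
Net charge = (+2) + (−1) = +1.

+1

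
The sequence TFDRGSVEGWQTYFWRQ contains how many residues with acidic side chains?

The acidic residues are Asp (D) and Glu (E), whose side chains end in a carboxylate group.
Matching residues: D3, E8.

2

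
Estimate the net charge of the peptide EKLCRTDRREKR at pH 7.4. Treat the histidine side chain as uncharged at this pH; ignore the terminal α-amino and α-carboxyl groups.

At pH ~7.4 the Lys and Arg side chains are protonated (+1), the Asp and Glu side chains are deprotonated (−1), and with His taken as neutral all other side chains carry no charge.
Positive (K, R): K2, R5, R8, R9, K11, R12 → +6.
Negative (D, E): E1, D7, E10 → −3.
Net charge = (+6) + (−3) = +3.

+3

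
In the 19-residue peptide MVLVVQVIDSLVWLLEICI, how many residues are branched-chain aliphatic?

12

Valine (V), leucine (L), and isoleucine (I) are the branched-chain amino acids.
Matching residues: V2, L3, V4, V5, V7, I8, L11, V12, L14, L15, I17, I19.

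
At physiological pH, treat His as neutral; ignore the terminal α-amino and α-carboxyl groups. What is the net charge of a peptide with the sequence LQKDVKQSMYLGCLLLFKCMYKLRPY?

+4

Near pH 7.4, K and R contribute +1 each, D and E contribute −1 each, and every other side chain (His included, as stated) is uncharged.
Positive (K, R): K3, K6, K18, K22, R24 → +5.
Negative (D, E): D4 → −1.
Net charge = (+5) + (−1) = +4.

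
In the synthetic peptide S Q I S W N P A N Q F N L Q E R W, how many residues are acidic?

1

Aspartate (D) and glutamate (E) have carboxylic-acid side chains and are the acidic amino acids.
Matching residues: E15.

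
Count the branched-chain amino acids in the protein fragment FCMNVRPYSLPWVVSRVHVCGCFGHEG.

V, L, and I make up the branched-chain aliphatic group.
Matching residues: V5, L10, V13, V14, V17, V19.

6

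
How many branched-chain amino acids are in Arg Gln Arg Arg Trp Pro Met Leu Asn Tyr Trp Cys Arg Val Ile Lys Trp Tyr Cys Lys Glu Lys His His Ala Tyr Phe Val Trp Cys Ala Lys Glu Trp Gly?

The BCAAs are Val, Leu, and Ile — aliphatic side chains with a branch point.
Matching residues: Leu8, Val14, Ile15, Val28.

4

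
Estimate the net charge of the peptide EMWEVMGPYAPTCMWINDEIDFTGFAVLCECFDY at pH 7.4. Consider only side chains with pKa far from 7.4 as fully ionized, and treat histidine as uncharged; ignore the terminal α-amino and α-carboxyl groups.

-7

Near pH 7.4, K and R contribute +1 each, D and E contribute −1 each, and every other side chain (His included, as stated) is uncharged.
Positive (K, R): none → +0.
Negative (D, E): E1, E4, D18, E19, D21, E30, D33 → −7.
Net charge = (+0) + (−7) = −7.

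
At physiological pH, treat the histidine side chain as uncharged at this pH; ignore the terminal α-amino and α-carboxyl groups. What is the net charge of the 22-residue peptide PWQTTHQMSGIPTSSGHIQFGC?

0

The side chains ionized at physiological pH are Lys/Arg (+1) and Asp/Glu (−1); with His treated as neutral, nothing else contributes.
Positive (K, R): none → +0.
Negative (D, E): none → −0.
Net charge = (+0) + (−0) = 0.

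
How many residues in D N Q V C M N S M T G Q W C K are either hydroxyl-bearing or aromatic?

3

Hydroxyl-bearing: S, T, Y. Aromatic: F, W, Y.
Hydroxyl-bearing residues here: S8, T10 (2).
Aromatic residues here: W13 (1).
(Y belongs to both groups, but none appear in this sequence.) Total = 2 + 1 = 3.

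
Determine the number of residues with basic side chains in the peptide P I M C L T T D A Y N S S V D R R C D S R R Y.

4

K, R, and H are the three residues with basic side chains (ε-amine, guanidinium, and imidazole respectively).
Matching residues: R16, R17, R21, R22.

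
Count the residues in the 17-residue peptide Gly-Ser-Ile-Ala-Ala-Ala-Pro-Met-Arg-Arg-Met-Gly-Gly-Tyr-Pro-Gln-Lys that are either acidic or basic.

Acidic: D, E. Basic: H, K, R.
Acidic residues here: none (0).
Basic residues here: Arg9, Arg10, Lys17 (3).
The two groups share no amino acid, so total = 0 + 3 = 3.

3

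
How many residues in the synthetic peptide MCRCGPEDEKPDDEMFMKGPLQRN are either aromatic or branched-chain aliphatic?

Aromatic: F, W, Y. Branched-chain aliphatic: I, L, V.
Aromatic residues here: F16 (1).
Branched-chain aliphatic residues here: L21 (1).
The two groups share no amino acid, so total = 1 + 1 = 2.

2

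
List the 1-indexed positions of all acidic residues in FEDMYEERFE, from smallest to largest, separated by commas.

Only D (aspartate) and E (glutamate) carry a side-chain carboxylic acid.
Matching residues: E2, D3, E6, E7, E10.

2, 3, 6, 7, 10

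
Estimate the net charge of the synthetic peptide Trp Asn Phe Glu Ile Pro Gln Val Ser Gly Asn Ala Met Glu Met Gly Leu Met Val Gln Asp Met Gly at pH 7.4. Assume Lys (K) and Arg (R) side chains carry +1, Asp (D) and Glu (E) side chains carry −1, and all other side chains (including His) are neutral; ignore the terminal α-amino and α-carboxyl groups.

-3

Positive (K, R): none → +0.
Negative (D, E): Glu4, Glu14, Asp21 → −3.
Net charge = (+0) + (−3) = −3.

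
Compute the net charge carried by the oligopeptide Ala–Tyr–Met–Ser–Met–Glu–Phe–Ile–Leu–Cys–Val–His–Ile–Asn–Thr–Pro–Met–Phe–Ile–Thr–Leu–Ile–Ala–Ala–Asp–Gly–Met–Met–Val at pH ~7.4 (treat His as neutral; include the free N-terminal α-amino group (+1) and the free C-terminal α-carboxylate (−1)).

-2

The side chains ionized at physiological pH are Lys/Arg (+1) and Asp/Glu (−1); with His treated as neutral, nothing else contributes.
Positive (K, R): none → +0.
Negative (D, E): Glu6, Asp25 → −2.
The N-terminus (+1) and C-terminus (−1) cancel.
Net charge = (+0) + (−2) = −2.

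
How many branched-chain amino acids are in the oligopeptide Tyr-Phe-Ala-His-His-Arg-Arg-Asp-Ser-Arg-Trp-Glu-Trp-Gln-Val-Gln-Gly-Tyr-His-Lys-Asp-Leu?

V, L, and I make up the branched-chain aliphatic group.
Matching residues: Val15, Leu22.

2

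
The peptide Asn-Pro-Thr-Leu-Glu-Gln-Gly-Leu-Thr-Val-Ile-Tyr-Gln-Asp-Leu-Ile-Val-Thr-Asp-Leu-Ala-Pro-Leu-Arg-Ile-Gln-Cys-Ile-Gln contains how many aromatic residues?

1

The aromatic amino acids are Phe (F, benzyl), Trp (W, indole), and Tyr (Y, phenol).
Matching residues: Tyr12.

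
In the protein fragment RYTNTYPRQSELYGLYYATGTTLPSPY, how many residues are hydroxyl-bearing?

S, T, and Y are the three residues with a side-chain hydroxyl.
Matching residues: Y2, T3, T5, Y6, S10, Y13, Y16, Y17, T19, T21, T22, S25, Y27.

13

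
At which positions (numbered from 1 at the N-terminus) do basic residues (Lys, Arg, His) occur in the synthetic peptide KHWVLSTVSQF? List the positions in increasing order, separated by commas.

1, 2

Matching residues: K1, H2.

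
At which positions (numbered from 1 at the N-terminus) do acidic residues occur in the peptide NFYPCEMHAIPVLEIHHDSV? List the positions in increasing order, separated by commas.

6, 14, 18

The acidic residues are Asp (D) and Glu (E), whose side chains end in a carboxylate group.
Matching residues: E6, E14, D18.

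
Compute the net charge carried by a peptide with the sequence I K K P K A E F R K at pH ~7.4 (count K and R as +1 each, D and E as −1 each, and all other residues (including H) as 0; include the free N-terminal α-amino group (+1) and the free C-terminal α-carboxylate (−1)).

Positive (K, R): K2, K3, K5, R9, K10 → +5.
Negative (D, E): E7 → −1.
The N-terminus (+1) and C-terminus (−1) cancel.
Net charge = (+5) + (−1) = +4.

+4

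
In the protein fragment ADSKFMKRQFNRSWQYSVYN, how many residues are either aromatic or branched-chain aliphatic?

6

Aromatic: F, W, Y. Branched-chain aliphatic: I, L, V.
Aromatic residues here: F5, F10, W14, Y16, Y19 (5).
Branched-chain aliphatic residues here: V18 (1).
The two groups share no amino acid, so total = 5 + 1 = 6.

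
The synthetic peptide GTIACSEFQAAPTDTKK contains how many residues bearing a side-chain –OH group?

The –OH-bearing residues are Ser, Thr (aliphatic alcohols), and Tyr (phenol).
Matching residues: T2, S6, T13, T15.

4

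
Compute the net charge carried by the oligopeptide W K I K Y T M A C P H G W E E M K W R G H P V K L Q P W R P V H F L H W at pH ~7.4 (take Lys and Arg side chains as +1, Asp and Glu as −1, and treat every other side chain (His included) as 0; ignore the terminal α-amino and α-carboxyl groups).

Positive (K, R): K2, K4, K17, R19, K24, R29 → +6.
Negative (D, E): E14, E15 → −2.
Net charge = (+6) + (−2) = +4.

+4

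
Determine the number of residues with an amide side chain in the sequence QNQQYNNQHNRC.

8

Only N (asparagine) and Q (glutamine) carry a side-chain carboxamide.
Matching residues: Q1, N2, Q3, Q4, N6, N7, Q8, N10.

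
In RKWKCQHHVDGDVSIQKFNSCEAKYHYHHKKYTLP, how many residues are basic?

12

K, R, and H are the three residues with basic side chains (ε-amine, guanidinium, and imidazole respectively).
Matching residues: R1, K2, K4, H7, H8, K17, K24, H26, H28, H29, K30, K31.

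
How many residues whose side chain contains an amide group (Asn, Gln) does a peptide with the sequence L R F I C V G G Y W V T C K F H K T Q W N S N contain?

3

Matching residues: Q19, N21, N23.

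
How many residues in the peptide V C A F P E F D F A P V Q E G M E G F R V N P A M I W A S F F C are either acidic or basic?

5

Acidic: D, E. Basic: H, K, R.
Acidic residues here: E6, D8, E14, E17 (4).
Basic residues here: R20 (1).
The two groups share no amino acid, so total = 4 + 1 = 5.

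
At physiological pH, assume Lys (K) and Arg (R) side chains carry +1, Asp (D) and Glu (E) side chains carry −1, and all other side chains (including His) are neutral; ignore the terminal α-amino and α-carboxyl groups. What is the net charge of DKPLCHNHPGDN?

Positive (K, R): K2 → +1.
Negative (D, E): D1, D11 → −2.
Net charge = (+1) + (−2) = −1.

-1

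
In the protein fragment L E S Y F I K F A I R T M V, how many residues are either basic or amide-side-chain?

2

Basic: H, K, R. Amide-side-chain: N, Q.
Basic residues here: K7, R11 (2).
Amide-side-chain residues here: none (0).
The two groups share no amino acid, so total = 2 + 0 = 2.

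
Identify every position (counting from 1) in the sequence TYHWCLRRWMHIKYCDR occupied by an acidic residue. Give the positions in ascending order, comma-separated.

Aspartate (D) and glutamate (E) have carboxylic-acid side chains and are the acidic amino acids.
Matching residues: D16.

16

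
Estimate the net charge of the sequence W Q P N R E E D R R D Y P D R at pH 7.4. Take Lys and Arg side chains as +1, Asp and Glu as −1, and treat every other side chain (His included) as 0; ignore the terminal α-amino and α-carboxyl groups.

-1

Positive (K, R): R5, R9, R10, R15 → +4.
Negative (D, E): E6, E7, D8, D11, D14 → −5.
Net charge = (+4) + (−5) = −1.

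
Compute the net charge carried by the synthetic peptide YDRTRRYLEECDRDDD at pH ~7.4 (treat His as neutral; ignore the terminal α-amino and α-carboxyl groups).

-3

At pH ~7.4 the Lys and Arg side chains are protonated (+1), the Asp and Glu side chains are deprotonated (−1), and with His taken as neutral all other side chains carry no charge.
Positive (K, R): R3, R5, R6, R13 → +4.
Negative (D, E): D2, E9, E10, D12, D14, D15, D16 → −7.
Net charge = (+4) + (−7) = −3.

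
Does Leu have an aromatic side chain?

Phenylalanine (F), tryptophan (W), and tyrosine (Y) have aromatic ring side chains.
Leucine is not in this group.

No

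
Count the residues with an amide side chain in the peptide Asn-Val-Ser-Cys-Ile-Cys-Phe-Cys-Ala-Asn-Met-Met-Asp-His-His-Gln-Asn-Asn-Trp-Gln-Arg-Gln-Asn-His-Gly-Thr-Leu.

Only N (asparagine) and Q (glutamine) carry a side-chain carboxamide.
Matching residues: Asn1, Asn10, Gln16, Asn17, Asn18, Gln20, Gln22, Asn23.

8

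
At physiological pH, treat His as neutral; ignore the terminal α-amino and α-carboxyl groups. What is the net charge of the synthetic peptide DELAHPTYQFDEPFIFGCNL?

The side chains ionized at physiological pH are Lys/Arg (+1) and Asp/Glu (−1); with His treated as neutral, nothing else contributes.
Positive (K, R): none → +0.
Negative (D, E): D1, E2, D11, E12 → −4.
Net charge = (+0) + (−4) = −4.

-4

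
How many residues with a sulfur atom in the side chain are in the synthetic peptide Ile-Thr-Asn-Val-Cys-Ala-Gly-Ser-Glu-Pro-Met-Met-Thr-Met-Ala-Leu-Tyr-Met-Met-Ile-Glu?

6

Only Cys (C) and Met (M) have a sulfur atom in the side chain.
Matching residues: Cys5, Met11, Met12, Met14, Met18, Met19.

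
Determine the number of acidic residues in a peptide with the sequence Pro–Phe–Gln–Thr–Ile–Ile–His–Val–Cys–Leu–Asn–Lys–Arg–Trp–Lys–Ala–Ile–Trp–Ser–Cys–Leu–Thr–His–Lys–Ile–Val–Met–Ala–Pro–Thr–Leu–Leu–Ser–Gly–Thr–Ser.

Aspartate (D) and glutamate (E) have carboxylic-acid side chains and are the acidic amino acids.
None of the 36 residues belong to this group.

0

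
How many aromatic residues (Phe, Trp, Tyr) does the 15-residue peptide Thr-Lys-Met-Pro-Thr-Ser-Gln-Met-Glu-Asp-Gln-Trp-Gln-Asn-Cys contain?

1

Matching residues: Trp12.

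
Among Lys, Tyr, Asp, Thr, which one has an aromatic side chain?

Phenylalanine (F), tryptophan (W), and tyrosine (Y) have aromatic ring side chains.
Of the listed options, only Tyr belongs to this group.

Tyr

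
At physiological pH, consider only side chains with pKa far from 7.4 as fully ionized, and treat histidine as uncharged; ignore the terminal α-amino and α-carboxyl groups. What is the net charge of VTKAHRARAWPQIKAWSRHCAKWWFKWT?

Near pH 7.4, K and R contribute +1 each, D and E contribute −1 each, and every other side chain (His included, as stated) is uncharged.
Positive (K, R): K3, R6, R8, K14, R18, K22, K26 → +7.
Negative (D, E): none → −0.
Net charge = (+7) + (−0) = +7.

+7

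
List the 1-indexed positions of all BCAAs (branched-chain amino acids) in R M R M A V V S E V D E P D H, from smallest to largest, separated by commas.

6, 7, 10

V, L, and I make up the branched-chain aliphatic group.
Matching residues: V6, V7, V10.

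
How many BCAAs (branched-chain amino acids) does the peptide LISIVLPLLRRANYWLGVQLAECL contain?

11

The BCAAs are Val, Leu, and Ile — aliphatic side chains with a branch point.
Matching residues: L1, I2, I4, V5, L6, L8, L9, L16, V18, L20, L24.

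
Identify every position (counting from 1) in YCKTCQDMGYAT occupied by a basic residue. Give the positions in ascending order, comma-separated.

The basic amino acids are Lys (K), Arg (R), and His (H).
Matching residues: K3.

3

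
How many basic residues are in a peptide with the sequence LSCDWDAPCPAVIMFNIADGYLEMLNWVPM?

0

K, R, and H are the three residues with basic side chains (ε-amine, guanidinium, and imidazole respectively).
None of the 30 residues belong to this group.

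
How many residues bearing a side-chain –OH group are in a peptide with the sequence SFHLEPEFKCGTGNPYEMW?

3

Serine (S), threonine (T), and tyrosine (Y) each carry a hydroxyl group on the side chain.
Matching residues: S1, T12, Y16.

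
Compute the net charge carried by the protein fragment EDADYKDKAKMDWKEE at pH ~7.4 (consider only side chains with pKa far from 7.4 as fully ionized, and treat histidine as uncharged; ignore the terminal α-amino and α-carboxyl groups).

The side chains ionized at physiological pH are Lys/Arg (+1) and Asp/Glu (−1); with His treated as neutral, nothing else contributes.
Positive (K, R): K6, K8, K10, K14 → +4.
Negative (D, E): E1, D2, D4, D7, D12, E15, E16 → −7.
Net charge = (+4) + (−7) = −3.

-3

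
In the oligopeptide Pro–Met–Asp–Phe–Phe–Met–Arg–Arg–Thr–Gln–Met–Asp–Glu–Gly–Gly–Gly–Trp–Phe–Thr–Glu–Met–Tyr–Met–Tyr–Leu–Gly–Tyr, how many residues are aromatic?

The aromatic amino acids are Phe (F, benzyl), Trp (W, indole), and Tyr (Y, phenol).
Matching residues: Phe4, Phe5, Trp17, Phe18, Tyr22, Tyr24, Tyr27.

7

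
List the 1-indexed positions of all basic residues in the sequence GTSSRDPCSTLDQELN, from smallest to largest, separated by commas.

The basic amino acids are Lys (K), Arg (R), and His (H).
Matching residues: R5.

5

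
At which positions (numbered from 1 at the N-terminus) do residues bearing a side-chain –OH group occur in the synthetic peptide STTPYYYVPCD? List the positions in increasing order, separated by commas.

1, 2, 3, 5, 6, 7

S, T, and Y are the three residues with a side-chain hydroxyl.
Matching residues: S1, T2, T3, Y5, Y6, Y7.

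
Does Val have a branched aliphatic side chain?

Yes

Valine (V), leucine (L), and isoleucine (I) are the branched-chain amino acids.
Valine is in this group.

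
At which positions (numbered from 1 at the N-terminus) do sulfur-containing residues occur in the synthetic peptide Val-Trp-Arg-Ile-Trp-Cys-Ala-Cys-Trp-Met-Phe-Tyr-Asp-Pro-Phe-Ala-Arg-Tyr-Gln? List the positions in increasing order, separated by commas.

The sulfur-bearing residues are cysteine (–SH) and methionine (–S–CH₃).
Matching residues: Cys6, Cys8, Met10.

6, 8, 10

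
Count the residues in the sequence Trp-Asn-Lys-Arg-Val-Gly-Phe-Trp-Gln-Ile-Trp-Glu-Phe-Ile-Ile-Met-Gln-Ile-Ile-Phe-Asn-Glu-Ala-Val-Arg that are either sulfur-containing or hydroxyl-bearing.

Sulfur-containing: C, M. Hydroxyl-bearing: S, T, Y.
Sulfur-containing residues here: Met16 (1).
Hydroxyl-bearing residues here: none (0).
The two groups share no amino acid, so total = 1 + 0 = 1.

1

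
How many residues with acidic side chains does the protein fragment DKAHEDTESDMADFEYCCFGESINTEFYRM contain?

9

Only D (aspartate) and E (glutamate) carry a side-chain carboxylic acid.
Matching residues: D1, E5, D6, E8, D10, D13, E15, E21, E26.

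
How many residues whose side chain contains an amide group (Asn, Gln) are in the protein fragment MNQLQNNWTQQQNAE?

9

Matching residues: N2, Q3, Q5, N6, N7, Q10, Q11, Q12, N13.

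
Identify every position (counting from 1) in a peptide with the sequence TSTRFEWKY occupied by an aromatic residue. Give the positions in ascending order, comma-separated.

Matching residues: F5, W7, Y9.

5, 7, 9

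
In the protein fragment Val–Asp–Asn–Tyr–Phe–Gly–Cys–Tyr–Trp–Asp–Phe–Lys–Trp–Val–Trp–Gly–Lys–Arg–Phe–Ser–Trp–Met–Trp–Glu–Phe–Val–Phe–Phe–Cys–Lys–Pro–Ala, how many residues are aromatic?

13

The aromatic amino acids are Phe (F, benzyl), Trp (W, indole), and Tyr (Y, phenol).
Matching residues: Tyr4, Phe5, Tyr8, Trp9, Phe11, Trp13, Trp15, Phe19, Trp21, Trp23, Phe25, Phe27, Phe28.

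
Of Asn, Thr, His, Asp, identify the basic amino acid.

His

K, R, and H are the three residues with basic side chains (ε-amine, guanidinium, and imidazole respectively).
Of the listed options, only His belongs to this group.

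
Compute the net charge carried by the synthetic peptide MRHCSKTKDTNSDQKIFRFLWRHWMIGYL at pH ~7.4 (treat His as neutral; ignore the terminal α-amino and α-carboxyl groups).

Near pH 7.4, K and R contribute +1 each, D and E contribute −1 each, and every other side chain (His included, as stated) is uncharged.
Positive (K, R): R2, K6, K8, K15, R18, R22 → +6.
Negative (D, E): D9, D13 → −2.
Net charge = (+6) + (−2) = +4.

+4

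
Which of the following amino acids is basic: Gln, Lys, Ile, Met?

The basic amino acids are Lys (K), Arg (R), and His (H).
Of the listed options, only Lys belongs to this group.

Lys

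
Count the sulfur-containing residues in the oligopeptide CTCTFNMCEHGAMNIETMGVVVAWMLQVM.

8

Cysteine (C, thiol) and methionine (M, thioether) are the two sulfur-containing amino acids.
Matching residues: C1, C3, M7, C8, M13, M18, M25, M29.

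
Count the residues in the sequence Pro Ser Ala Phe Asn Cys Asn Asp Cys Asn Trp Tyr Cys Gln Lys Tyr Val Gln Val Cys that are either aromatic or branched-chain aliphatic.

6

Aromatic: F, W, Y. Branched-chain aliphatic: I, L, V.
Aromatic residues here: Phe4, Trp11, Tyr12, Tyr16 (4).
Branched-chain aliphatic residues here: Val17, Val19 (2).
The two groups share no amino acid, so total = 4 + 2 = 6.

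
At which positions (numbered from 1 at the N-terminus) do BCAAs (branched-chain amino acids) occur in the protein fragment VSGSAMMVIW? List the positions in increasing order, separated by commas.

Valine (V), leucine (L), and isoleucine (I) are the branched-chain amino acids.
Matching residues: V1, V8, I9.

1, 8, 9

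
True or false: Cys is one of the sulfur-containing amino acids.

Cysteine (C, thiol) and methionine (M, thioether) are the two sulfur-containing amino acids.
Cysteine is in this group.

True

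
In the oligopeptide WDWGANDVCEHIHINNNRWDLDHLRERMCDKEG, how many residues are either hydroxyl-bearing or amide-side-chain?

Hydroxyl-bearing: S, T, Y. Amide-side-chain: N, Q.
Hydroxyl-bearing residues here: none (0).
Amide-side-chain residues here: N6, N15, N16, N17 (4).
The two groups share no amino acid, so total = 0 + 4 = 4.

4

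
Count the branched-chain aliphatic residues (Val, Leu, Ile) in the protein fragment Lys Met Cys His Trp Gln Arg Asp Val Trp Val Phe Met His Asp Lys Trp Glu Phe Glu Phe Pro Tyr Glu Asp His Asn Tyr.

Matching residues: Val9, Val11.

2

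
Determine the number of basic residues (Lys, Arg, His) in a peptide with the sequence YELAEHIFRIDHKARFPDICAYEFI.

5

Matching residues: H6, R9, H12, K13, R15.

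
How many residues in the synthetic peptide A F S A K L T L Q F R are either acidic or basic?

Acidic: D, E. Basic: H, K, R.
Acidic residues here: none (0).
Basic residues here: K5, R11 (2).
The two groups share no amino acid, so total = 0 + 2 = 2.

2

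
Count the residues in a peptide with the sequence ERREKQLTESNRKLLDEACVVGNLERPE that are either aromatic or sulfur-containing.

Aromatic: F, W, Y. Sulfur-containing: C, M.
Aromatic residues here: none (0).
Sulfur-containing residues here: C19 (1).
The two groups share no amino acid, so total = 0 + 1 = 1.

1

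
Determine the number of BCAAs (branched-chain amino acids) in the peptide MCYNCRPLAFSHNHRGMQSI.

2

V, L, and I make up the branched-chain aliphatic group.
Matching residues: L8, I20.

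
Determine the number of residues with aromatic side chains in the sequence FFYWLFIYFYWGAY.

Phenylalanine (F), tryptophan (W), and tyrosine (Y) have aromatic ring side chains.
Matching residues: F1, F2, Y3, W4, F6, Y8, F9, Y10, W11, Y14.

10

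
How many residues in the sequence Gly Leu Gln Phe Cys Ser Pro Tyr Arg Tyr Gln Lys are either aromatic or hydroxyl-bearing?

Aromatic: F, W, Y. Hydroxyl-bearing: S, T, Y.
Aromatic residues here: Phe4, Tyr8, Tyr10 (3).
Hydroxyl-bearing residues here: Ser6, Tyr8, Tyr10 (3).
Y is in both groups, so the 2 Y residues must not be double-counted.
Total = 3 + 3 − 2 = 4.

4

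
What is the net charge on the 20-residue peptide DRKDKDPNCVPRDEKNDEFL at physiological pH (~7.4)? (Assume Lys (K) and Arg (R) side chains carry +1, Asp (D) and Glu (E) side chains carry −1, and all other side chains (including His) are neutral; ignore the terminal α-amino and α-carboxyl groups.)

-2

Positive (K, R): R2, K3, K5, R12, K15 → +5.
Negative (D, E): D1, D4, D6, D13, E14, D17, E18 → −7.
Net charge = (+5) + (−7) = −2.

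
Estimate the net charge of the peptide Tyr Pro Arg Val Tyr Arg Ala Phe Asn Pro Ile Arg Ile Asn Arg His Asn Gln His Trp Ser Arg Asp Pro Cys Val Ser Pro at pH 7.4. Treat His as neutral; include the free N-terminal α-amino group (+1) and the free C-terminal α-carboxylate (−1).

Near pH 7.4, K and R contribute +1 each, D and E contribute −1 each, and every other side chain (His included, as stated) is uncharged.
Positive (K, R): Arg3, Arg6, Arg12, Arg15, Arg22 → +5.
Negative (D, E): Asp23 → −1.
The N-terminus (+1) and C-terminus (−1) cancel.
Net charge = (+5) + (−1) = +4.

+4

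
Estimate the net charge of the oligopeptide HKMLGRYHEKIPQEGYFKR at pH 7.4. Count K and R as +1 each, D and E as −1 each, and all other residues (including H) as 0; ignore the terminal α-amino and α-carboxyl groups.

Positive (K, R): K2, R6, K10, K18, R19 → +5.
Negative (D, E): E9, E14 → −2.
Net charge = (+5) + (−2) = +3.

+3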